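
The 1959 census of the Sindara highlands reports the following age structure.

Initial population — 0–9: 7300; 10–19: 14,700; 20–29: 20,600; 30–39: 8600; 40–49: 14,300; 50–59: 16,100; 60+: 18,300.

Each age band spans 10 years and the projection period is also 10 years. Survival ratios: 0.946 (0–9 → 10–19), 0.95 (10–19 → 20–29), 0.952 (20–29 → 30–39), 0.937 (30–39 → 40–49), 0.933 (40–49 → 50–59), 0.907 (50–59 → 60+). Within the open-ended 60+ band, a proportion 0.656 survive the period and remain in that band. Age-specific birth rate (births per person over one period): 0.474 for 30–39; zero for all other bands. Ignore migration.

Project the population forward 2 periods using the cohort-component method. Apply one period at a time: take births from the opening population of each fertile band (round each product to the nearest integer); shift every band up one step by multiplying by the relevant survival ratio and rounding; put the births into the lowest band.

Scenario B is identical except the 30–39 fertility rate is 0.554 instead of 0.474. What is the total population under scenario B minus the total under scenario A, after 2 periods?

Call the groups 1 to 7, youngest first.
— Period 1 —
Births: 8600 * 0.474 = 4076
Group 2: 7300 * 0.946 = 6906
Group 3: 14700 * 0.95 = 13965
Group 4: 20600 * 0.952 = 19611
Group 5: 8600 * 0.937 = 8058
Group 6: 14300 * 0.933 = 13342
Group 7: 16100 * 0.907 + 18300 * 0.656 = 14603 + 12005 = 26608
Giving 4076 / 6906 / 13965 / 19611 / 8058 / 13342 / 26608.
— Period 2 —
Births: 19611 * 0.474 = 9296
Group 2: 4076 * 0.946 = 3856
Group 3: 6906 * 0.95 = 6561
Group 4: 13965 * 0.952 = 13295
Group 5: 19611 * 0.937 = 18376
Group 6: 8058 * 0.933 = 7518
Group 7: 13342 * 0.907 + 26608 * 0.656 = 12101 + 17455 = 29556
Giving 9296 / 3856 / 6561 / 13295 / 18376 / 7518 / 29556.
Scenario A total after 2 periods: 88458
Scenario B projection —
— Period 1 —
Births: 8600 * 0.554 = 4764
Group 2: 7300 * 0.946 = 6906
Group 3: 14700 * 0.95 = 13965
Group 4: 20600 * 0.952 = 19611
Group 5: 8600 * 0.937 = 8058
Group 6: 14300 * 0.933 = 13342
Group 7: 16100 * 0.907 + 18300 * 0.656 = 14603 + 12005 = 26608
Giving 4764 / 6906 / 13965 / 19611 / 8058 / 13342 / 26608.
— Period 2 —
Births: 19611 * 0.554 = 10864
Group 2: 4764 * 0.946 = 4507
Group 3: 6906 * 0.95 = 6561
Group 4: 13965 * 0.952 = 13295
Group 5: 19611 * 0.937 = 18376
Group 6: 8058 * 0.933 = 7518
Group 7: 13342 * 0.907 + 26608 * 0.656 = 12101 + 17455 = 29556
Giving 10864 / 4507 / 6561 / 13295 / 18376 / 7518 / 29556.
Scenario B total after 2 periods: 90677
Difference B − A = 90677 − 88458 = 2219

2219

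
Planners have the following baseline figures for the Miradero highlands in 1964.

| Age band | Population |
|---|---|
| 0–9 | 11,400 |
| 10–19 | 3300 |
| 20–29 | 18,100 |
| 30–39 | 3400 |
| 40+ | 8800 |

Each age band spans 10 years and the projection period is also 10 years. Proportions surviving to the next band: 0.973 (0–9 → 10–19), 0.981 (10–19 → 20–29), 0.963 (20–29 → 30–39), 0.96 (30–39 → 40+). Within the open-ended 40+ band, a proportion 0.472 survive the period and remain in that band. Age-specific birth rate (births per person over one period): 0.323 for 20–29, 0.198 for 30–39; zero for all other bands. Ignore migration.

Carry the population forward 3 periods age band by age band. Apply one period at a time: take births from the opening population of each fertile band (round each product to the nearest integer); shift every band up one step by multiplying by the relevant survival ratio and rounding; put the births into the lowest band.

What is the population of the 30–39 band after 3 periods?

10478

Let group 1 be 0–9 through group 5 = 40+.
After projecting period 1:
Births: 18100 × 0.323 = 5846 ; 3400 × 0.198 = 673 → total 6519
Group 2: 11400 × 0.973 = 11092
Group 3: 3300 × 0.981 = 3237
Group 4: 18100 × 0.963 = 17430
Group 5: 3400 × 0.96 + 8800 × 0.472 = 3264 + 4154 = 7418
Giving 6519 / 11092 / 3237 / 17430 / 7418.
After projecting period 2:
Births: 3237 × 0.323 = 1046 ; 17430 × 0.198 = 3451 → total 4497
Group 2: 6519 × 0.973 = 6343
Group 3: 11092 × 0.981 = 10881
Group 4: 3237 × 0.963 = 3117
Group 5: 17430 × 0.96 + 7418 × 0.472 = 16733 + 3501 = 20234
Giving 4497 / 6343 / 10881 / 3117 / 20234.
After projecting period 3:
Births: 10881 × 0.323 = 3515 ; 3117 × 0.198 = 617 → total 4132
Group 2: 4497 × 0.973 = 4376
Group 3: 6343 × 0.981 = 6222
Group 4: 10881 × 0.963 = 10478
Group 5: 3117 × 0.96 + 20234 × 0.472 = 2992 + 9550 = 12542
Giving 4132 / 4376 / 6222 / 10478 / 12542.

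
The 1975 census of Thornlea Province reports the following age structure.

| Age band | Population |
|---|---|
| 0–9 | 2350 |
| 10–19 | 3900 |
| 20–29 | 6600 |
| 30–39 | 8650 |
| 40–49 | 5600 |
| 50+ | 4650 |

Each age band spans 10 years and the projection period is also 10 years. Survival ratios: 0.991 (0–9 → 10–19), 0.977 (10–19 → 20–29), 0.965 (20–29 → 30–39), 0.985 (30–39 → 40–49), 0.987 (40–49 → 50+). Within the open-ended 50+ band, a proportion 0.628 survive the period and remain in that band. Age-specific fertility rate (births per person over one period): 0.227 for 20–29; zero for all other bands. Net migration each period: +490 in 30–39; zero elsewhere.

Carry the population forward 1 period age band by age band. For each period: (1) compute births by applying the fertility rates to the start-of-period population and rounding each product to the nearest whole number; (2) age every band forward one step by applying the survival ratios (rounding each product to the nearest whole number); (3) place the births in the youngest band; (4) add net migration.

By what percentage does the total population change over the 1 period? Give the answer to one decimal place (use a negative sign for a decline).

-0.9

[period 1]
Births: 6600 * 0.227 = 1498
10–19: 2350 * 0.991 = 2329
20–29: 3900 * 0.977 = 3810
30–39: 6600 * 0.965 = 6369
40–49: 8650 * 0.985 = 8520
50+: 5600 * 0.987 + 4650 * 0.628 = 5527 + 2920 = 8447
Net migration: 30–39 + 490 → 6859
→ [1498, 2329, 3810, 6859, 8520, 8447]
Total: 31750 → 31463; change = -287; percentage change = -0.9%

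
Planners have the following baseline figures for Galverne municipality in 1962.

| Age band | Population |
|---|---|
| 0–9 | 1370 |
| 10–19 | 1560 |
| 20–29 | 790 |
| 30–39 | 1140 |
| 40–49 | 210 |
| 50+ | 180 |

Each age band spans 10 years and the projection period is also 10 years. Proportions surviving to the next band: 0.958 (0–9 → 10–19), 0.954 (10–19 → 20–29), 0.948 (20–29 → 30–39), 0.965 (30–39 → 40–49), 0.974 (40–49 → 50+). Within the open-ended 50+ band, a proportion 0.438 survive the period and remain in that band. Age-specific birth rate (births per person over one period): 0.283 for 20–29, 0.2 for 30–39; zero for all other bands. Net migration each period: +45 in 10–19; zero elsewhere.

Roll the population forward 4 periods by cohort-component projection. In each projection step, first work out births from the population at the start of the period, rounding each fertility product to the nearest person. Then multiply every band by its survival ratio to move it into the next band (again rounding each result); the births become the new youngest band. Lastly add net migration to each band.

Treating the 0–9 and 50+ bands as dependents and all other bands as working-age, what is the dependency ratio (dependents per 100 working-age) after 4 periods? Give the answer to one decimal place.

Let band 1 be 0–9 through band 6 = 50+.
[period 1]
Births: 790 × 0.283 = 224 ; 1140 × 0.2 = 228 ⇒ total 452
Band 2: 1370 × 0.958 = 1312
Band 3: 1560 × 0.954 = 1488
Band 4: 790 × 0.948 = 749
Band 5: 1140 × 0.965 = 1100
Band 6: 210 × 0.974 + 180 × 0.438 = 205 + 79 = 284
Net migration: Band 2 + 45 → 1357
Population now: 0–9=452, 10–19=1357, 20–29=1488, 30–39=749, 40–49=1100, 50+=284
[period 2]
Births: 1488 × 0.283 = 421 ; 749 × 0.2 = 150 ⇒ total 571
Band 2: 452 × 0.958 = 433
Band 3: 1357 × 0.954 = 1295
Band 4: 1488 × 0.948 = 1411
Band 5: 749 × 0.965 = 723
Band 6: 1100 × 0.974 + 284 × 0.438 = 1071 + 124 = 1195
Net migration: Band 2 + 45 → 478
Population now: 0–9=571, 10–19=478, 20–29=1295, 30–39=1411, 40–49=723, 50+=1195
[period 3]
Births: 1295 × 0.283 = 366 ; 1411 × 0.2 = 282 ⇒ total 648
Band 2: 571 × 0.958 = 547
Band 3: 478 × 0.954 = 456
Band 4: 1295 × 0.948 = 1228
Band 5: 1411 × 0.965 = 1362
Band 6: 723 × 0.974 + 1195 × 0.438 = 704 + 523 = 1227
Net migration: Band 2 + 45 → 592
Population now: 0–9=648, 10–19=592, 20–29=456, 30–39=1228, 40–49=1362, 50+=1227
[period 4]
Births: 456 × 0.283 = 129 ; 1228 × 0.2 = 246 ⇒ total 375
Band 2: 648 × 0.958 = 621
Band 3: 592 × 0.954 = 565
Band 4: 456 × 0.948 = 432
Band 5: 1228 × 0.965 = 1185
Band 6: 1362 × 0.974 + 1227 × 0.438 = 1327 + 537 = 1864
Net migration: Band 2 + 45 → 666
Population now: 0–9=375, 10–19=666, 20–29=565, 30–39=432, 40–49=1185, 50+=1864
Dependents (band 0–9 + band 50+) = 375 + 1864 = 2239; working-age = 2848; ratio = 2239/2848 × 100 = 78.6

78.6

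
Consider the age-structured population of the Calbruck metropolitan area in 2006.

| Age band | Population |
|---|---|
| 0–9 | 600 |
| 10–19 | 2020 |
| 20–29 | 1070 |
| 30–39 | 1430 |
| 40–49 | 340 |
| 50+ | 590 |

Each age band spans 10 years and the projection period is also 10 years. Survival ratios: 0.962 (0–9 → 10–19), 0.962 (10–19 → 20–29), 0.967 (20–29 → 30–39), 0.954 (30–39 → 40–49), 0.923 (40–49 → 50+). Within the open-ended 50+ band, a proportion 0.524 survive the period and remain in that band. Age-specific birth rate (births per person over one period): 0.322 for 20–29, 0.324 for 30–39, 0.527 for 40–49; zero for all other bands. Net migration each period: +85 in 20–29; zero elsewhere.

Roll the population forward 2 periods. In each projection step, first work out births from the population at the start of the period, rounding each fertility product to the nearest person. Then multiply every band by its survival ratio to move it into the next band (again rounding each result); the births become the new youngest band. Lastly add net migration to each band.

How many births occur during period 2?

(Groups numbered youngest = 1 to oldest = 6.)
— Period 1 —
Births: 1070 × 0.322 = 345 ; 1430 × 0.324 = 463 ; 340 × 0.527 = 179 → 987
Group 2: 600 × 0.962 = 577
Group 3: 2020 × 0.962 = 1943
Group 4: 1070 × 0.967 = 1035
Group 5: 1430 × 0.954 = 1364
Group 6: 340 × 0.923 + 590 × 0.524 = 314 + 309 = 623
Net migration: Group 3 + 85 → 2028
→ [987, 577, 2028, 1035, 1364, 623]
— Period 2 —
Births: 2028 × 0.322 = 653 ; 1035 × 0.324 = 335 ; 1364 × 0.527 = 719 → 1707
Group 2: 987 × 0.962 = 949
Group 3: 577 × 0.962 = 555
Group 4: 2028 × 0.967 = 1961
Group 5: 1035 × 0.954 = 987
Group 6: 1364 × 0.923 + 623 × 0.524 = 1259 + 326 = 1585
Net migration: Group 3 + 85 → 640
→ [1707, 949, 640, 1961, 987, 1585]

1707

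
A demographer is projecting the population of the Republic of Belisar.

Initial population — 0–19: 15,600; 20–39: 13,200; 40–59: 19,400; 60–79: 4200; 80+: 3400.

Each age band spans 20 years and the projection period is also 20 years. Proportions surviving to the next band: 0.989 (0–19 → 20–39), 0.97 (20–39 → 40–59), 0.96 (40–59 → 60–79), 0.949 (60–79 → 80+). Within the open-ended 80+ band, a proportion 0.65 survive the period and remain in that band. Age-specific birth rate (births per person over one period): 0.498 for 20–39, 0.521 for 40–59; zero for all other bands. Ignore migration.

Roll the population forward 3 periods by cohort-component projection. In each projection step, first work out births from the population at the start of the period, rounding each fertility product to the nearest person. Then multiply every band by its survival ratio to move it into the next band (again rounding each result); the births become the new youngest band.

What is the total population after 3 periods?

86349

Let group 1 be 0–19 through group 5 = 80+.
— Period 1 —
Births: 13200 × 0.498 = 6574 ; 19400 × 0.521 = 10107 ⇒ total 16681
Group 2: 15600 × 0.989 = 15428
Group 3: 13200 × 0.97 = 12804
Group 4: 19400 × 0.96 = 18624
Group 5: 4200 × 0.949 + 3400 × 0.65 = 3986 + 2210 = 6196
Population now: 0–19=16681, 20–39=15428, 40–59=12804, 60–79=18624, 80+=6196
— Period 2 —
Births: 15428 × 0.498 = 7683 ; 12804 × 0.521 = 6671 ⇒ total 14354
Group 2: 16681 × 0.989 = 16498
Group 3: 15428 × 0.97 = 14965
Group 4: 12804 × 0.96 = 12292
Group 5: 18624 × 0.949 + 6196 × 0.65 = 17674 + 4027 = 21701
Population now: 0–19=14354, 20–39=16498, 40–59=14965, 60–79=12292, 80+=21701
— Period 3 —
Births: 16498 × 0.498 = 8216 ; 14965 × 0.521 = 7797 ⇒ total 16013
Group 2: 14354 × 0.989 = 14196
Group 3: 16498 × 0.97 = 16003
Group 4: 14965 × 0.96 = 14366
Group 5: 12292 × 0.949 + 21701 × 0.65 = 11665 + 14106 = 25771
Population now: 0–19=16013, 20–39=14196, 40–59=16003, 60–79=14366, 80+=25771
Total after period 3: 16013 + 14196 + 16003 + 14366 + 25771 = 86349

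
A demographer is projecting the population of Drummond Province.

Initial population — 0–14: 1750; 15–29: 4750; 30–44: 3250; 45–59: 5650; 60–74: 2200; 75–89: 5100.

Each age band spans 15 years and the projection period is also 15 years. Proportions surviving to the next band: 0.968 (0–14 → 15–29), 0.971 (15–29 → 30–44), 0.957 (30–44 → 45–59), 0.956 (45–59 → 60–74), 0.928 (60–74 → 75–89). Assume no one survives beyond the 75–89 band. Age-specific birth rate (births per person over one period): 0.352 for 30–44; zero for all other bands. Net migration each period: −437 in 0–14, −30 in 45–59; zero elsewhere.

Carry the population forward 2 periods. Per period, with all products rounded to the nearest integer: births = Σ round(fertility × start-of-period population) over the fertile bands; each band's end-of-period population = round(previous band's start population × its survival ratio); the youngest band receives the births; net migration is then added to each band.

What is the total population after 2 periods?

15855

[period 1]
Births: 3250 * 0.352 = 1144
15–29: 1750 * 0.968 = 1694
30–44: 4750 * 0.971 = 4612
45–59: 3250 * 0.957 = 3110
60–74: 5650 * 0.956 = 5401
75–89: 2200 * 0.928 = 2042
Net migration: 0–14 − 437 → 707; 45–59 − 30 → 3080
Population now: 0–14=707, 15–29=1694, 30–44=4612, 45–59=3080, 60–74=5401, 75–89=2042
[period 2]
Births: 4612 * 0.352 = 1623
15–29: 707 * 0.968 = 684
30–44: 1694 * 0.971 = 1645
45–59: 4612 * 0.957 = 4414
60–74: 3080 * 0.956 = 2944
75–89: 5401 * 0.928 = 5012
Net migration: 0–14 − 437 → 1186; 45–59 − 30 → 4384
Population now: 0–14=1186, 15–29=684, 30–44=1645, 45–59=4384, 60–74=2944, 75–89=5012
Total after period 2: 1186 + 684 + 1645 + 4384 + 2944 + 5012 = 15855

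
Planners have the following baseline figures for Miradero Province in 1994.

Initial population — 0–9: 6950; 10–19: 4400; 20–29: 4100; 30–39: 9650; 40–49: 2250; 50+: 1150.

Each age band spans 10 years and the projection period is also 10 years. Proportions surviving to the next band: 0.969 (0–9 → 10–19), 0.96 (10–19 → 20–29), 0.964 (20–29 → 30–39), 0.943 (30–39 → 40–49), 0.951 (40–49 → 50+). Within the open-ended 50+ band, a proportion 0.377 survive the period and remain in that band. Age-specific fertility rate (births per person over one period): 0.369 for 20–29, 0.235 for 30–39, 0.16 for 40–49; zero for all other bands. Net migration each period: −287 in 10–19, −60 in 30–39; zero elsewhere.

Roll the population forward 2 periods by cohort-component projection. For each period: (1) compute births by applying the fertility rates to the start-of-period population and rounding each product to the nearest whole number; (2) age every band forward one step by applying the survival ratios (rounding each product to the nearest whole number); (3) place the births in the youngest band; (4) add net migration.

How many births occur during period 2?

Call the groups 1 to 6, youngest first.
Period 1:
Births: 4100 * 0.369 = 1513, 9650 * 0.235 = 2268, 2250 * 0.16 = 360 — total 4141
Group 2: 6950 * 0.969 = 6735
Group 3: 4400 * 0.96 = 4224
Group 4: 4100 * 0.964 = 3952
Group 5: 9650 * 0.943 = 9100
Group 6: 2250 * 0.951 + 1150 * 0.377 = 2140 + 434 = 2574
Net migration: Group 2 − 287 → 6448; Group 4 − 60 → 3892
→ [4141, 6448, 4224, 3892, 9100, 2574]
Period 2:
Births: 4224 * 0.369 = 1559, 3892 * 0.235 = 915, 9100 * 0.16 = 1456 — total 3930
Group 2: 4141 * 0.969 = 4013
Group 3: 6448 * 0.96 = 6190
Group 4: 4224 * 0.964 = 4072
Group 5: 3892 * 0.943 = 3670
Group 6: 9100 * 0.951 + 2574 * 0.377 = 8654 + 970 = 9624
Net migration: Group 2 − 287 → 3726; Group 4 − 60 → 4012
→ [3930, 3726, 6190, 4012, 3670, 9624]

3930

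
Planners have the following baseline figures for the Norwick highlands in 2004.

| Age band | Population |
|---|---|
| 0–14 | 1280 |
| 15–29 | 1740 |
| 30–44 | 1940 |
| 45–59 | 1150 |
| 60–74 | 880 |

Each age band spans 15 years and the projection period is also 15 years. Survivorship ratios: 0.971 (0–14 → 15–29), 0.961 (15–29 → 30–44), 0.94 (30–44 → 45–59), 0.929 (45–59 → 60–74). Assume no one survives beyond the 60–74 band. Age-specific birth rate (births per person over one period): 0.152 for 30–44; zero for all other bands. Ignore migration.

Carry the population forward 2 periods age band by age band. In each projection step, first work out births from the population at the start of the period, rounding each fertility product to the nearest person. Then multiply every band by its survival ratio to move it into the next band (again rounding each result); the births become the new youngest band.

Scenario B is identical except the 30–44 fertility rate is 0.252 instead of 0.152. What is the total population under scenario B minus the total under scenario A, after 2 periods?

After projecting period 1:
Births: 1940 × 0.152 = 295
15–29: 1280 × 0.971 = 1243
30–44: 1740 × 0.961 = 1672
45–59: 1940 × 0.94 = 1824
60–74: 1150 × 0.929 = 1068
Population now: 0–14=295, 15–29=1243, 30–44=1672, 45–59=1824, 60–74=1068
After projecting period 2:
Births: 1672 × 0.152 = 254
15–29: 295 × 0.971 = 286
30–44: 1243 × 0.961 = 1195
45–59: 1672 × 0.94 = 1572
60–74: 1824 × 0.929 = 1694
Population now: 0–14=254, 15–29=286, 30–44=1195, 45–59=1572, 60–74=1694
Scenario A total after 2 periods: 5001
Scenario B projection —
After projecting period 1:
Births: 1940 × 0.252 = 489
15–29: 1280 × 0.971 = 1243
30–44: 1740 × 0.961 = 1672
45–59: 1940 × 0.94 = 1824
60–74: 1150 × 0.929 = 1068
Population now: 0–14=489, 15–29=1243, 30–44=1672, 45–59=1824, 60–74=1068
After projecting period 2:
Births: 1672 × 0.252 = 421
15–29: 489 × 0.971 = 475
30–44: 1243 × 0.961 = 1195
45–59: 1672 × 0.94 = 1572
60–74: 1824 × 0.929 = 1694
Population now: 0–14=421, 15–29=475, 30–44=1195, 45–59=1572, 60–74=1694
Scenario B total after 2 periods: 5357
Difference B − A = 5357 − 5001 = 356

356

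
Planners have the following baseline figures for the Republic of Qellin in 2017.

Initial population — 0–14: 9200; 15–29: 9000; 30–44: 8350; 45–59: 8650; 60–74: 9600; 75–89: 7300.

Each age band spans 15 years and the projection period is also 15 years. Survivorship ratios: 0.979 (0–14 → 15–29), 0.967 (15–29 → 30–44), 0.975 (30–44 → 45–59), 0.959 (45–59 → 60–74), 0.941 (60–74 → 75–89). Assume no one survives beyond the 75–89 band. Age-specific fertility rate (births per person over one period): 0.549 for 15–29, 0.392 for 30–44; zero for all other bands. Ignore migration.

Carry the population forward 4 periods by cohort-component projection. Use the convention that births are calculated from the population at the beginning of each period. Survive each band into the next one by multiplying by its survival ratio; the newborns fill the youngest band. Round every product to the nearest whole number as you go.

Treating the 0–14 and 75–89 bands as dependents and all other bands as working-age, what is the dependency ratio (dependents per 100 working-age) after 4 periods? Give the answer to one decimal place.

48.5

Call the groups 1 to 6, youngest first.
Period 1.
Births: 9000 × 0.549 = 4941 ; 8350 × 0.392 = 3273 ⇒ total 8214
Group 2: 9200 × 0.979 = 9007
Group 3: 9000 × 0.967 = 8703
Group 4: 8350 × 0.975 = 8141
Group 5: 8650 × 0.959 = 8295
Group 6: 9600 × 0.941 = 9034
Population now: 0–14=8214, 15–29=9007, 30–44=8703, 45–59=8141, 60–74=8295, 75–89=9034
Period 2.
Births: 9007 × 0.549 = 4945 ; 8703 × 0.392 = 3412 ⇒ total 8357
Group 2: 8214 × 0.979 = 8042
Group 3: 9007 × 0.967 = 8710
Group 4: 8703 × 0.975 = 8485
Group 5: 8141 × 0.959 = 7807
Group 6: 8295 × 0.941 = 7806
Population now: 0–14=8357, 15–29=8042, 30–44=8710, 45–59=8485, 60–74=7807, 75–89=7806
Period 3.
Births: 8042 × 0.549 = 4415 ; 8710 × 0.392 = 3414 ⇒ total 7829
Group 2: 8357 × 0.979 = 8182
Group 3: 8042 × 0.967 = 7777
Group 4: 8710 × 0.975 = 8492
Group 5: 8485 × 0.959 = 8137
Group 6: 7807 × 0.941 = 7346
Population now: 0–14=7829, 15–29=8182, 30–44=7777, 45–59=8492, 60–74=8137, 75–89=7346
Period 4.
Births: 8182 × 0.549 = 4492 ; 7777 × 0.392 = 3049 ⇒ total 7541
Group 2: 7829 × 0.979 = 7665
Group 3: 8182 × 0.967 = 7912
Group 4: 7777 × 0.975 = 7583
Group 5: 8492 × 0.959 = 8144
Group 6: 8137 × 0.941 = 7657
Population now: 0–14=7541, 15–29=7665, 30–44=7912, 45–59=7583, 60–74=8144, 75–89=7657
Dependents (band 0–14 + band 75–89) = 7541 + 7657 = 15198; working-age = 31304; ratio = 15198/31304 × 100 = 48.5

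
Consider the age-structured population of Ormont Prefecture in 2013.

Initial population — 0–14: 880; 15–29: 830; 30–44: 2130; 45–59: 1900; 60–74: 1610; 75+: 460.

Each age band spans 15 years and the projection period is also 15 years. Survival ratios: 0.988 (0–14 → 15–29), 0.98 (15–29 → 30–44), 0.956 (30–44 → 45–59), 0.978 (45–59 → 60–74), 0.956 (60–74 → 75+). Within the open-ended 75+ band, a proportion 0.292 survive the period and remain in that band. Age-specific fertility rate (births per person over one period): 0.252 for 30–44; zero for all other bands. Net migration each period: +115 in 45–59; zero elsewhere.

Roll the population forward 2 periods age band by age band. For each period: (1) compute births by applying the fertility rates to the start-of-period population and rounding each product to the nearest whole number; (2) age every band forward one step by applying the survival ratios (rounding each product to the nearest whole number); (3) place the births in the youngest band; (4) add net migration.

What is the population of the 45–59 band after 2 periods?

892

[period 1]
Births: 2130 × 0.252 = 537
15–29: 880 × 0.988 = 869
30–44: 830 × 0.98 = 813
45–59: 2130 × 0.956 = 2036
60–74: 1900 × 0.978 = 1858
75+: 1610 × 0.956 + 460 × 0.292 = 1539 + 134 = 1673
Net migration: 45–59 + 115 → 2151
Population now: 0–14=537, 15–29=869, 30–44=813, 45–59=2151, 60–74=1858, 75+=1673
[period 2]
Births: 813 × 0.252 = 205
15–29: 537 × 0.988 = 531
30–44: 869 × 0.98 = 852
45–59: 813 × 0.956 = 777
60–74: 2151 × 0.978 = 2104
75+: 1858 × 0.956 + 1673 × 0.292 = 1776 + 489 = 2265
Net migration: 45–59 + 115 → 892
Population now: 0–14=205, 15–29=531, 30–44=852, 45–59=892, 60–74=2104, 75+=2265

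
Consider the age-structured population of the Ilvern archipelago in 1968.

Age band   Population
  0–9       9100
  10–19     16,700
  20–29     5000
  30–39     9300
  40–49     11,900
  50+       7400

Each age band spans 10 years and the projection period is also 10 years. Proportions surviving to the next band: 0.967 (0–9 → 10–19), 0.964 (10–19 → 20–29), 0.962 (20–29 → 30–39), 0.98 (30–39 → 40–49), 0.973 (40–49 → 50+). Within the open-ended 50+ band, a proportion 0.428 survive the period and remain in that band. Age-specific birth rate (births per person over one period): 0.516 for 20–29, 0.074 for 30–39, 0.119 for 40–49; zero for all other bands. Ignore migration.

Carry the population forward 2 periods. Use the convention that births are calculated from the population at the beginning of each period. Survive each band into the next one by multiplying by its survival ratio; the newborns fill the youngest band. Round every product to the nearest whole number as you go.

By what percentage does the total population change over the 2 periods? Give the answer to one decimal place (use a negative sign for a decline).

Numbering the groups 1..6 from youngest to oldest:
Period 1:
Births: 5000 × 0.516 = 2580  |  9300 × 0.074 = 688  |  11900 × 0.119 = 1416 → total 4684
Group 2: 9100 × 0.967 = 8800
Group 3: 16700 × 0.964 = 16099
Group 4: 5000 × 0.962 = 4810
Group 5: 9300 × 0.98 = 9114
Group 6: 11900 × 0.973 + 7400 × 0.428 = 11579 + 3167 = 14746
Population now: 0–9=4684, 10–19=8800, 20–29=16099, 30–39=4810, 40–49=9114, 50+=14746
Period 2:
Births: 16099 × 0.516 = 8307  |  4810 × 0.074 = 356  |  9114 × 0.119 = 1085 → total 9748
Group 2: 4684 × 0.967 = 4529
Group 3: 8800 × 0.964 = 8483
Group 4: 16099 × 0.962 = 15487
Group 5: 4810 × 0.98 = 4714
Group 6: 9114 × 0.973 + 14746 × 0.428 = 8868 + 6311 = 15179
Population now: 0–9=9748, 10–19=4529, 20–29=8483, 30–39=15487, 40–49=4714, 50+=15179
Total: 59400 → 58140; change = -1260; percentage change = -2.1%

-2.1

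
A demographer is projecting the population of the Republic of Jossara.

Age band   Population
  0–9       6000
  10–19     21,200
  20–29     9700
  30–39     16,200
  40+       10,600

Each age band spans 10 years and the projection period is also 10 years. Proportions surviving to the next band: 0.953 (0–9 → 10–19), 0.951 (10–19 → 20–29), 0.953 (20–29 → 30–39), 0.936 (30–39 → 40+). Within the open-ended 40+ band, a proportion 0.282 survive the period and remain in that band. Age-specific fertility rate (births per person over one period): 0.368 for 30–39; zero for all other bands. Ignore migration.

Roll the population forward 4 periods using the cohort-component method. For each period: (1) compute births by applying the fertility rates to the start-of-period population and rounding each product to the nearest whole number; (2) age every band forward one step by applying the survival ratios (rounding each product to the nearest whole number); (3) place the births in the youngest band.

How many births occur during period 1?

— Period 1 —
Births: 16200 × 0.368 = 5962
10–19: 6000 × 0.953 = 5718
20–29: 21200 × 0.951 = 20161
30–39: 9700 × 0.953 = 9244
40+: 16200 × 0.936 + 10600 × 0.282 = 15163 + 2989 = 18152
Giving 5962 / 5718 / 20161 / 9244 / 18152.

5962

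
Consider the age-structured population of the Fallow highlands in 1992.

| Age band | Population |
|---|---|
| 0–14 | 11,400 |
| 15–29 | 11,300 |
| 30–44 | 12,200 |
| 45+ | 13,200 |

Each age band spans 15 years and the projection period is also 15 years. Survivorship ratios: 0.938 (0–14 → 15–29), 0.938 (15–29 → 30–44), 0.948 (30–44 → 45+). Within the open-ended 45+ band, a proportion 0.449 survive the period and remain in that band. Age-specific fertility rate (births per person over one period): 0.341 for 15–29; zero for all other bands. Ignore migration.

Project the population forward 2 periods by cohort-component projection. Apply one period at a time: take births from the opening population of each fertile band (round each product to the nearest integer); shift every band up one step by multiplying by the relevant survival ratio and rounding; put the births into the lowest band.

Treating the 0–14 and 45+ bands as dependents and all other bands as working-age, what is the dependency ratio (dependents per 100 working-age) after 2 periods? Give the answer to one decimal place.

157.9

After projecting period 1:
Births: 11300 × 0.341 = 3853
15–29: 11400 × 0.938 = 10693
30–44: 11300 × 0.938 = 10599
45+: 12200 × 0.948 + 13200 × 0.449 = 11566 + 5927 = 17493
Population now: 0–14=3853, 15–29=10693, 30–44=10599, 45+=17493
After projecting period 2:
Births: 10693 × 0.341 = 3646
15–29: 3853 × 0.938 = 3614
30–44: 10693 × 0.938 = 10030
45+: 10599 × 0.948 + 17493 × 0.449 = 10048 + 7854 = 17902
Population now: 0–14=3646, 15–29=3614, 30–44=10030, 45+=17902
Dependents (band 0–14 + band 45+) = 3646 + 17902 = 21548; working-age = 13644; ratio = 21548/13644 × 100 = 157.9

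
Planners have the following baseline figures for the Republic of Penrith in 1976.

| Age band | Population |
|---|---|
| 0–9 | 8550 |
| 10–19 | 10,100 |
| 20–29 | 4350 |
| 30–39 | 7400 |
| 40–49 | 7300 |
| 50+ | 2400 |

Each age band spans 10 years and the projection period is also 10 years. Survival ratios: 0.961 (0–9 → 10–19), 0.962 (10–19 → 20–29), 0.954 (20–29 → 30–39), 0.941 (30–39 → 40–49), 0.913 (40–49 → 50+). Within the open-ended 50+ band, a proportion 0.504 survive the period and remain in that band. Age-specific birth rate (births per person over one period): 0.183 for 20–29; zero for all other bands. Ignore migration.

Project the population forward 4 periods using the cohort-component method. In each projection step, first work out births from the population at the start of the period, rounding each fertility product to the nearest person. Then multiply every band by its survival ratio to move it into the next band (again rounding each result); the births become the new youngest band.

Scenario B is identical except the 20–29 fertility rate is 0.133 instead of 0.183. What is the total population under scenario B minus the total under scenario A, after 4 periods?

-1086

[period 1]
Births: 4350 × 0.183 = 796
10–19: 8550 × 0.961 = 8217
20–29: 10100 × 0.962 = 9716
30–39: 4350 × 0.954 = 4150
40–49: 7400 × 0.941 = 6963
50+: 7300 × 0.913 + 2400 × 0.504 = 6665 + 1210 = 7875
→ [796, 8217, 9716, 4150, 6963, 7875]
[period 2]
Births: 9716 × 0.183 = 1778
10–19: 796 × 0.961 = 765
20–29: 8217 × 0.962 = 7905
30–39: 9716 × 0.954 = 9269
40–49: 4150 × 0.941 = 3905
50+: 6963 × 0.913 + 7875 × 0.504 = 6357 + 3969 = 10326
→ [1778, 765, 7905, 9269, 3905, 10326]
[period 3]
Births: 7905 × 0.183 = 1447
10–19: 1778 × 0.961 = 1709
20–29: 765 × 0.962 = 736
30–39: 7905 × 0.954 = 7541
40–49: 9269 × 0.941 = 8722
50+: 3905 × 0.913 + 10326 × 0.504 = 3565 + 5204 = 8769
→ [1447, 1709, 736, 7541, 8722, 8769]
[period 4]
Births: 736 × 0.183 = 135
10–19: 1447 × 0.961 = 1391
20–29: 1709 × 0.962 = 1644
30–39: 736 × 0.954 = 702
40–49: 7541 × 0.941 = 7096
50+: 8722 × 0.913 + 8769 × 0.504 = 7963 + 4420 = 12383
→ [135, 1391, 1644, 702, 7096, 12383]
Scenario A total after 4 periods: 23351
Scenario B projection —
[period 1]
Births: 4350 × 0.133 = 579
10–19: 8550 × 0.961 = 8217
20–29: 10100 × 0.962 = 9716
30–39: 4350 × 0.954 = 4150
40–49: 7400 × 0.941 = 6963
50+: 7300 × 0.913 + 2400 × 0.504 = 6665 + 1210 = 7875
→ [579, 8217, 9716, 4150, 6963, 7875]
[period 2]
Births: 9716 × 0.133 = 1292
10–19: 579 × 0.961 = 556
20–29: 8217 × 0.962 = 7905
30–39: 9716 × 0.954 = 9269
40–49: 4150 × 0.941 = 3905
50+: 6963 × 0.913 + 7875 × 0.504 = 6357 + 3969 = 10326
→ [1292, 556, 7905, 9269, 3905, 10326]
[period 3]
Births: 7905 × 0.133 = 1051
10–19: 1292 × 0.961 = 1242
20–29: 556 × 0.962 = 535
30–39: 7905 × 0.954 = 7541
40–49: 9269 × 0.941 = 8722
50+: 3905 × 0.913 + 10326 × 0.504 = 3565 + 5204 = 8769
→ [1051, 1242, 535, 7541, 8722, 8769]
[period 4]
Births: 535 × 0.133 = 71
10–19: 1051 × 0.961 = 1010
20–29: 1242 × 0.962 = 1195
30–39: 535 × 0.954 = 510
40–49: 7541 × 0.941 = 7096
50+: 8722 × 0.913 + 8769 × 0.504 = 7963 + 4420 = 12383
→ [71, 1010, 1195, 510, 7096, 12383]
Scenario B total after 4 periods: 22265
Difference B − A = 22265 − 23351 = -1086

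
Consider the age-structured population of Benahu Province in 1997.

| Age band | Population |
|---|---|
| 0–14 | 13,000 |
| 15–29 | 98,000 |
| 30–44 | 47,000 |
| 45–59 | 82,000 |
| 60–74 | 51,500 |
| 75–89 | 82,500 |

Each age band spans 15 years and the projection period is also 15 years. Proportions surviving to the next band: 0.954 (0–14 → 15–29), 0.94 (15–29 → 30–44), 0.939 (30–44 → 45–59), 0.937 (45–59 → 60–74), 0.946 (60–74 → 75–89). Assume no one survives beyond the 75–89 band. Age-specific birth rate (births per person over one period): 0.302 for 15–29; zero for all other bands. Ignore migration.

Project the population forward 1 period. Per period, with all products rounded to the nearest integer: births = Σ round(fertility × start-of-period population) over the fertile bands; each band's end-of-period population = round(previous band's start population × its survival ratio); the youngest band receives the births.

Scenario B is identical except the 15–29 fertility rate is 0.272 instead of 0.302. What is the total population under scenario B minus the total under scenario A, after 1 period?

[period 1]
Births: 98000 × 0.302 = 29596
15–29: 13000 × 0.954 = 12402
30–44: 98000 × 0.94 = 92120
45–59: 47000 × 0.939 = 44133
60–74: 82000 × 0.937 = 76834
75–89: 51500 × 0.946 = 48719
End of period: [29596, 12402, 92120, 44133, 76834, 48719]
Scenario A total after 1 period: 303804
Scenario B projection —
[period 1]
Births: 98000 × 0.272 = 26656
15–29: 13000 × 0.954 = 12402
30–44: 98000 × 0.94 = 92120
45–59: 47000 × 0.939 = 44133
60–74: 82000 × 0.937 = 76834
75–89: 51500 × 0.946 = 48719
End of period: [26656, 12402, 92120, 44133, 76834, 48719]
Scenario B total after 1 period: 300864
Difference B − A = 300864 − 303804 = -2940

-2940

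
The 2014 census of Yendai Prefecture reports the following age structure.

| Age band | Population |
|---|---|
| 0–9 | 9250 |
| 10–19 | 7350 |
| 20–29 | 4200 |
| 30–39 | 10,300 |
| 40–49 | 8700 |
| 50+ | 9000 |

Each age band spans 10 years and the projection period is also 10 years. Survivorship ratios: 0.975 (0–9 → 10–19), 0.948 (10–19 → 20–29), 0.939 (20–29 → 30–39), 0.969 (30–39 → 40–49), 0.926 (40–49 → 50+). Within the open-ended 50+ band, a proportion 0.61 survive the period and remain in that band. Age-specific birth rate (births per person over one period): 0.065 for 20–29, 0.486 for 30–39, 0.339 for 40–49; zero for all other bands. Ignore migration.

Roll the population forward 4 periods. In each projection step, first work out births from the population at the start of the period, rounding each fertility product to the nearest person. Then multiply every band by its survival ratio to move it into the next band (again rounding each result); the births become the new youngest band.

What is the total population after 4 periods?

46232

Period 1.
Births: 4200 × 0.065 = 273  |  10300 × 0.486 = 5006  |  8700 × 0.339 = 2949 → 8228
10–19: 9250 × 0.975 = 9019
20–29: 7350 × 0.948 = 6968
30–39: 4200 × 0.939 = 3944
40–49: 10300 × 0.969 = 9981
50+: 8700 × 0.926 + 9000 × 0.61 = 8056 + 5490 = 13546
→ [8228, 9019, 6968, 3944, 9981, 13546]
Period 2.
Births: 6968 × 0.065 = 453  |  3944 × 0.486 = 1917  |  9981 × 0.339 = 3384 → 5754
10–19: 8228 × 0.975 = 8022
20–29: 9019 × 0.948 = 8550
30–39: 6968 × 0.939 = 6543
40–49: 3944 × 0.969 = 3822
50+: 9981 × 0.926 + 13546 × 0.61 = 9242 + 8263 = 17505
→ [5754, 8022, 8550, 6543, 3822, 17505]
Period 3.
Births: 8550 × 0.065 = 556  |  6543 × 0.486 = 3180  |  3822 × 0.339 = 1296 → 5032
10–19: 5754 × 0.975 = 5610
20–29: 8022 × 0.948 = 7605
30–39: 8550 × 0.939 = 8028
40–49: 6543 × 0.969 = 6340
50+: 3822 × 0.926 + 17505 × 0.61 = 3539 + 10678 = 14217
→ [5032, 5610, 7605, 8028, 6340, 14217]
Period 4.
Births: 7605 × 0.065 = 494  |  8028 × 0.486 = 3902  |  6340 × 0.339 = 2149 → 6545
10–19: 5032 × 0.975 = 4906
20–29: 5610 × 0.948 = 5318
30–39: 7605 × 0.939 = 7141
40–49: 8028 × 0.969 = 7779
50+: 6340 × 0.926 + 14217 × 0.61 = 5871 + 8672 = 14543
→ [6545, 4906, 5318, 7141, 7779, 14543]
Total after period 4: 6545 + 4906 + 5318 + 7141 + 7779 + 14543 = 46232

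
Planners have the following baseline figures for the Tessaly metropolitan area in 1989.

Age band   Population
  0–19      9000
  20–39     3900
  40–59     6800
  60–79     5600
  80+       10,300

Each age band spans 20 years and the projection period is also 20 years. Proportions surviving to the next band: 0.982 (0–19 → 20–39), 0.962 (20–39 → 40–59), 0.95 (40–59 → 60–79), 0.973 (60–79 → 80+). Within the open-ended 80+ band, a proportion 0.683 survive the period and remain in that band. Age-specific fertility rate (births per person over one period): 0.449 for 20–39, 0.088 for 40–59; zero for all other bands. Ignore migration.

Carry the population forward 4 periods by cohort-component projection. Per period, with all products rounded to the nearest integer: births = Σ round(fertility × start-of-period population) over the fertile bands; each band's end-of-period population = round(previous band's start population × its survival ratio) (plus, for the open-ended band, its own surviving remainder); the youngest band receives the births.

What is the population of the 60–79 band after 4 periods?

[period 1]
Births: 3900 × 0.449 = 1751  |  6800 × 0.088 = 598 → total 2349
20–39: 9000 × 0.982 = 8838
40–59: 3900 × 0.962 = 3752
60–79: 6800 × 0.95 = 6460
80+: 5600 × 0.973 + 10300 × 0.683 = 5449 + 7035 = 12484
→ [2349, 8838, 3752, 6460, 12484]
[period 2]
Births: 8838 × 0.449 = 3968  |  3752 × 0.088 = 330 → total 4298
20–39: 2349 × 0.982 = 2307
40–59: 8838 × 0.962 = 8502
60–79: 3752 × 0.95 = 3564
80+: 6460 × 0.973 + 12484 × 0.683 = 6286 + 8527 = 14813
→ [4298, 2307, 8502, 3564, 14813]
[period 3]
Births: 2307 × 0.449 = 1036  |  8502 × 0.088 = 748 → total 1784
20–39: 4298 × 0.982 = 4221
40–59: 2307 × 0.962 = 2219
60–79: 8502 × 0.95 = 8077
80+: 3564 × 0.973 + 14813 × 0.683 = 3468 + 10117 = 13585
→ [1784, 4221, 2219, 8077, 13585]
[period 4]
Births: 4221 × 0.449 = 1895  |  2219 × 0.088 = 195 → total 2090
20–39: 1784 × 0.982 = 1752
40–59: 4221 × 0.962 = 4061
60–79: 2219 × 0.95 = 2108
80+: 8077 × 0.973 + 13585 × 0.683 = 7859 + 9279 = 17138
→ [2090, 1752, 4061, 2108, 17138]

2108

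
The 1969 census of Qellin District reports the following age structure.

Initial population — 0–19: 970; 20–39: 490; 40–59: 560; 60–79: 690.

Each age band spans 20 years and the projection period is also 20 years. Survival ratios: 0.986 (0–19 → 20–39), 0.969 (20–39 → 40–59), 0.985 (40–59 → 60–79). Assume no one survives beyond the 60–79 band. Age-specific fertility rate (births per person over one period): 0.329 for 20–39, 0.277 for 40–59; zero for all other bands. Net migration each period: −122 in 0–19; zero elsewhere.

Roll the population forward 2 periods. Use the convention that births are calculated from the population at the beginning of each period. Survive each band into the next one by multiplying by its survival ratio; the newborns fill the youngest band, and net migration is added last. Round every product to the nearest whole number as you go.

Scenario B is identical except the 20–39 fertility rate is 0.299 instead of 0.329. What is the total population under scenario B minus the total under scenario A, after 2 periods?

Period 1.
Births: 490 × 0.329 = 161 ; 560 × 0.277 = 155 → 316
20–39: 970 × 0.986 = 956
40–59: 490 × 0.969 = 475
60–79: 560 × 0.985 = 552
Net migration: 0–19 − 122 → 194
Giving 194 / 956 / 475 / 552.
Period 2.
Births: 956 × 0.329 = 315 ; 475 × 0.277 = 132 → 447
20–39: 194 × 0.986 = 191
40–59: 956 × 0.969 = 926
60–79: 475 × 0.985 = 468
Net migration: 0–19 − 122 → 325
Giving 325 / 191 / 926 / 468.
Scenario A total after 2 periods: 1910
Scenario B projection —
Period 1.
Births: 490 × 0.299 = 147 ; 560 × 0.277 = 155 → 302
20–39: 970 × 0.986 = 956
40–59: 490 × 0.969 = 475
60–79: 560 × 0.985 = 552
Net migration: 0–19 − 122 → 180
Giving 180 / 956 / 475 / 552.
Period 2.
Births: 956 × 0.299 = 286 ; 475 × 0.277 = 132 → 418
20–39: 180 × 0.986 = 177
40–59: 956 × 0.969 = 926
60–79: 475 × 0.985 = 468
Net migration: 0–19 − 122 → 296
Giving 296 / 177 / 926 / 468.
Scenario B total after 2 periods: 1867
Difference B − A = 1867 − 1910 = -43

-43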